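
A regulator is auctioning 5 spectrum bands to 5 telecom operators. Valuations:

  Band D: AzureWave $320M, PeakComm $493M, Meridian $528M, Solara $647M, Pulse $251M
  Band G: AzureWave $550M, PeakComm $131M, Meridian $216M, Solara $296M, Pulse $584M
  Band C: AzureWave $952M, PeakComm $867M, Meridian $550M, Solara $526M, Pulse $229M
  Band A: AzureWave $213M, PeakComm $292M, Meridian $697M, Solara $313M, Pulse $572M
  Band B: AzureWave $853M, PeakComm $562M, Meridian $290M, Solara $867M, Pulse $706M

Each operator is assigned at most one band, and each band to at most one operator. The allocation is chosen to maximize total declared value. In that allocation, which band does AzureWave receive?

Optimal: AzureWave→Band B ($853M), PeakComm→Band C ($867M), Meridian→Band A ($697M), Solara→Band D ($647M), Pulse→Band G ($584M) — total 853+867+697+647+584 = $3648M.
Max-entry greedy (repeatedly take the single best remaining cell) gives $3593M, worse by 55.
Next-best assignment: AzureWave→Band C, PeakComm→Band D, Meridian→Band A, Solara→Band B, Pulse→Band G = $3593M.
Swapping AzureWave↔Meridian (AzureWave→Band A $213M, Meridian→Band B $290M) loses 1047.
Every other assignment is strictly worse.
AzureWave's own top band is Band C ($952M), but forcing AzureWave→Band C and reassigning the rest optimally gives only $3593M — worse by 55.

AzureWave receives Band B.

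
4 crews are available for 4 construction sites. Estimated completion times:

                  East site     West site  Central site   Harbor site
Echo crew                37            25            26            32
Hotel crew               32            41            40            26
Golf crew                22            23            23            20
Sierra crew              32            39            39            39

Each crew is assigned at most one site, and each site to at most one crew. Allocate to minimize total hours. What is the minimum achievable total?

Optimal: Echo crew→West site (25 hours), Hotel crew→Harbor site (26 hours), Golf crew→Central site (23 hours), Sierra crew→East site (32 hours) — total 25+26+23+32 = 106 hours.
Min-entry greedy (repeatedly take the single cheapest remaining cell) gives 116 hours, worse by 10.
Swapping Echo crew↔Golf crew (Echo crew→Central site 26 hours, Golf crew→West site 23 hours) adds 1.
Checked against all permutations: 106 hours is optimal.

Minimum total: 106 hours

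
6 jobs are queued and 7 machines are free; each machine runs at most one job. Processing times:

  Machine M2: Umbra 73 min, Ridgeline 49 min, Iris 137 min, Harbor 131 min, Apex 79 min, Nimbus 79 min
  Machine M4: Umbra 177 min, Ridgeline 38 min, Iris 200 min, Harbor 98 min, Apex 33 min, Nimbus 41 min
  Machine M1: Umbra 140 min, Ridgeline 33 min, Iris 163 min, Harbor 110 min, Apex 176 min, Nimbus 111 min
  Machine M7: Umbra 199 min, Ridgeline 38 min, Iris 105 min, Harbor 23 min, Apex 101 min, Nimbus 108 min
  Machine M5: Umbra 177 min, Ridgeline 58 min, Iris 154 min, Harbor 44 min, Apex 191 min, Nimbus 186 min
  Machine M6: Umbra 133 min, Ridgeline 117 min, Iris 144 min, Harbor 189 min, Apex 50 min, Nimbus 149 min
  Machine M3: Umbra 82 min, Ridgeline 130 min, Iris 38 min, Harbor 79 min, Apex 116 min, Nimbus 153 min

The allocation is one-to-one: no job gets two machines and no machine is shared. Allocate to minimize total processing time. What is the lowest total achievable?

Min total: 258 min

Optimal: Umbra→Machine M2 (73 min), Ridgeline→Machine M1 (33 min), Iris→Machine M3 (38 min), Harbor→Machine M7 (23 min), Apex→Machine M6 (50 min), Nimbus→Machine M4 (41 min) — total 73+33+38+23+50+41 = 258 min.
Column-greedy (each machine in turn goes to its cheapest remaining job) gives 623 min, worse by 365.
Swapping Iris↔Ridgeline (Iris→Machine M1 163 min, Ridgeline→Machine M3 130 min) adds 222.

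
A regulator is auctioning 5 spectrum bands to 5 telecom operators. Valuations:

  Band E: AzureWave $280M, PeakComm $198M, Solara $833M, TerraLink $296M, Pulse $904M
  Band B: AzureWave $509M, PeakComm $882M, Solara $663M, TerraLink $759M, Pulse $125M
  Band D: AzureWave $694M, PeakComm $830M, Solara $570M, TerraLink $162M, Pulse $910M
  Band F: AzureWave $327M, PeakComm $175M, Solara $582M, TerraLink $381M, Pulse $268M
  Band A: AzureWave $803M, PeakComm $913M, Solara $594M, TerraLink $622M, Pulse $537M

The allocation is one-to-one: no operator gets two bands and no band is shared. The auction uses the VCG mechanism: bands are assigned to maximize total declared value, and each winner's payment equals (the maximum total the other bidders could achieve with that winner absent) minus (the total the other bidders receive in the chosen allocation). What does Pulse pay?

Pulse pays $251M.

Efficient allocation: AzureWave→Band A ($803M), PeakComm→Band D ($830M), Solara→Band F ($582M), TerraLink→Band B ($759M), Pulse→Band E ($904M); total welfare W = $3878M.
Pulse receives Band E at value $904M, so the others get W − 904 = $2974M.
Without Pulse: best allocation of the remaining 4 bidders over all 5 bands is AzureWave→Band A ($803M), PeakComm→Band D ($830M), Solara→Band E ($833M), TerraLink→Band B ($759M), total $3225M.
VCG payment = (others' best without Pulse) − (others' welfare with Pulse) = 3225 − 2974 = $251M.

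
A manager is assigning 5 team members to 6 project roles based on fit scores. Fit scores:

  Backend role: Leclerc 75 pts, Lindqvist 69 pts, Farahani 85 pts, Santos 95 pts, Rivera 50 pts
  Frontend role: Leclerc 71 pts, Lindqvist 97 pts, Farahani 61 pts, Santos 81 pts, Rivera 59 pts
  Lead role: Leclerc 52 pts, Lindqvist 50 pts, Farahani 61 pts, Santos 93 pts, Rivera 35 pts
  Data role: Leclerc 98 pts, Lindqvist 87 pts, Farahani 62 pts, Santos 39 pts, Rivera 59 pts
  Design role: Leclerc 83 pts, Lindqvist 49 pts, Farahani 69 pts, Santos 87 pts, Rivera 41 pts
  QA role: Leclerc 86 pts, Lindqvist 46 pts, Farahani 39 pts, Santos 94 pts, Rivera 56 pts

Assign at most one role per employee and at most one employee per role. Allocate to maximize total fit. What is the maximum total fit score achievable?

Optimal: Leclerc→Data role (98 pts), Lindqvist→Frontend role (97 pts), Farahani→Backend role (85 pts), Santos→Lead role (93 pts), Rivera→QA role (56 pts) — total 98+97+85+93+56 = 429 pts.
Max-entry greedy (repeatedly take the single best remaining cell) gives 415 pts, worse by 14.
Next-best assignment: Leclerc→Data role, Lindqvist→Frontend role, Farahani→Backend role, Santos→Design role, Rivera→QA role = 423 pts.

Maximum total: 429 pts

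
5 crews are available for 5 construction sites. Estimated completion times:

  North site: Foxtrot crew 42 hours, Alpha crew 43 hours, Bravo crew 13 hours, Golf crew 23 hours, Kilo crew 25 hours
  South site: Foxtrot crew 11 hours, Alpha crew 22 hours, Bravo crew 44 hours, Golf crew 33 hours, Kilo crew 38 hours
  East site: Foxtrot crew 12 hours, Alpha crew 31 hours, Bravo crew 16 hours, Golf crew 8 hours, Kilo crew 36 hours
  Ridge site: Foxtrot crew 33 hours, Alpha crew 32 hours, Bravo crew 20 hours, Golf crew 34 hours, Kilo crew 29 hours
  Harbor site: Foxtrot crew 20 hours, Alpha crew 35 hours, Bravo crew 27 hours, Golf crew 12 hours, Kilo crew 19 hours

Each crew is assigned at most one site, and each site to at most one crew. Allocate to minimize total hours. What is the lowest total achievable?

Optimal: Foxtrot crew→South site (11 hours), Alpha crew→Ridge site (32 hours), Bravo crew→North site (13 hours), Golf crew→East site (8 hours), Kilo crew→Harbor site (19 hours) — total 11+32+13+8+19 = 83 hours.
Column-greedy (each site in turn goes to its cheapest remaining crew) gives 96 hours, worse by 13.
No other one-to-one assignment undercuts 83 hours.

Minimum total: 83 hours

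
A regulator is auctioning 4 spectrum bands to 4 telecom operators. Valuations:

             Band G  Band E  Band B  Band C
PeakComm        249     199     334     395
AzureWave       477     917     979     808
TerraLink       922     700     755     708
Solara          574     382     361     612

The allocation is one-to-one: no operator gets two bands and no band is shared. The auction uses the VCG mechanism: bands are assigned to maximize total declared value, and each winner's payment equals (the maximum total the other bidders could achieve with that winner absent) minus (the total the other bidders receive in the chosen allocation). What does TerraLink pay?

Efficient allocation: PeakComm→Band B ($334M), AzureWave→Band E ($917M), TerraLink→Band G ($922M), Solara→Band C ($612M); total welfare W = $2785M.
TerraLink receives Band G at value $922M, so the others get W − 922 = $1863M.
Without TerraLink: best allocation of the remaining 3 bidders over all 4 bands is PeakComm→Band C ($395M), AzureWave→Band B ($979M), Solara→Band G ($574M), total $1948M.
VCG payment = (others' best without TerraLink) − (others' welfare with TerraLink) = 1948 − 1863 = $85M.

TerraLink pays $85M.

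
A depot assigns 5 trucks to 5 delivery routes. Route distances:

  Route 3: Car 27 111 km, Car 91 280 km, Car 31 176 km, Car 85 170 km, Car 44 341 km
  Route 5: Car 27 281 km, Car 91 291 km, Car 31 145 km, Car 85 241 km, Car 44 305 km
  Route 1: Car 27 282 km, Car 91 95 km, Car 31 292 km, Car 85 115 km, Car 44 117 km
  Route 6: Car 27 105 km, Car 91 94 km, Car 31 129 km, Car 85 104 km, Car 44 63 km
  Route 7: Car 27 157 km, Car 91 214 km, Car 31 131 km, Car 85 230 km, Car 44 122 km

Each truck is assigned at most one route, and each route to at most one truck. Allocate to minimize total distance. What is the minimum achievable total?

This is the linear assignment problem.
Optimal: Car 27→Route 3 (111 km), Car 91→Route 1 (95 km), Car 31→Route 5 (145 km), Car 85→Route 6 (104 km), Car 44→Route 7 (122 km) — total 111+95+145+104+122 = 577 km.
Column-greedy (each route in turn goes to its cheapest remaining truck) gives 644 km, worse by 67.
Next-best assignment: Car 27→Route 3, Car 91→Route 6, Car 31→Route 5, Car 85→Route 1, Car 44→Route 7 = 587 km.
Checked against all permutations: 577 km is optimal.

Minimum total: 577 km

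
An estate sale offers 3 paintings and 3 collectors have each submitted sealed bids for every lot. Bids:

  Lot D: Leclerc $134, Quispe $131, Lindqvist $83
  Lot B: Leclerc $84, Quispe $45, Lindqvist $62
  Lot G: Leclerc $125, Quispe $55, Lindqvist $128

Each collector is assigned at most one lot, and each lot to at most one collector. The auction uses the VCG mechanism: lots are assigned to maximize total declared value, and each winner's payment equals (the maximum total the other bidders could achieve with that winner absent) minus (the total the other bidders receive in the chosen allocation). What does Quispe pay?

Efficient allocation: Leclerc→Lot B ($84), Quispe→Lot D ($131), Lindqvist→Lot G ($128); total welfare W = $343.
Quispe receives Lot D at value $131, so the others get W − 131 = $212.
Without Quispe: best allocation of the remaining 2 bidders over all 3 lots is Leclerc→Lot D ($134), Lindqvist→Lot G ($128), total $262.
VCG payment = (others' best without Quispe) − (others' welfare with Quispe) = 262 − 212 = $50.

Quispe pays $50.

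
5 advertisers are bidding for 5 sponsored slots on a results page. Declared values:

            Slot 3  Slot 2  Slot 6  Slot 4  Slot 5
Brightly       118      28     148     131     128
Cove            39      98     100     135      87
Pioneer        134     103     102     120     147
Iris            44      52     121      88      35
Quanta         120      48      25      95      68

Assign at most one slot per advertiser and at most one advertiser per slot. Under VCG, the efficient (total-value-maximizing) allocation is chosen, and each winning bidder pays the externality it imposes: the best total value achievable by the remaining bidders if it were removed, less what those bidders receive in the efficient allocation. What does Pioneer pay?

Efficient allocation: Brightly→Slot 4 ($131), Cove→Slot 2 ($98), Pioneer→Slot 5 ($147), Iris→Slot 6 ($121), Quanta→Slot 3 ($120); total welfare W = $617.
Pioneer receives Slot 5 at value $147, so the others get W − 147 = $470.
Without Pioneer: best allocation of the remaining 4 bidders over all 5 slots is Brightly→Slot 5 ($128), Cove→Slot 4 ($135), Iris→Slot 6 ($121), Quanta→Slot 3 ($120), total $504.
VCG payment = (others' best without Pioneer) − (others' welfare with Pioneer) = 504 − 470 = $34.

Pioneer pays $34.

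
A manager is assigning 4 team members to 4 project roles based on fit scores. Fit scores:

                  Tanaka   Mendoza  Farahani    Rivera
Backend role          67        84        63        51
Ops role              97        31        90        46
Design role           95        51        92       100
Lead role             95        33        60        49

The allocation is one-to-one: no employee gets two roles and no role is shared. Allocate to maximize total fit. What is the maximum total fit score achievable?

Optimal: Tanaka→Lead role (95 pts), Mendoza→Backend role (84 pts), Farahani→Ops role (90 pts), Rivera→Design role (100 pts) — total 95+84+90+100 = 369 pts.
Row-greedy (each employee in turn takes its best remaining role) gives 322 pts, worse by 47.
Checked against all permutations: 369 pts is optimal.

Max total: 369 pts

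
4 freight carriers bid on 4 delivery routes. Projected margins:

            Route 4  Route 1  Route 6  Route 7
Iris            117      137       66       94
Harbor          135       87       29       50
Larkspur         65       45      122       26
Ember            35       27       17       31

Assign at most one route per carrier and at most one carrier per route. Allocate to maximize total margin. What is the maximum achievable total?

Max total: $425k

Treat this as an assignment problem: match each carrier to one route.
Optimal: Iris→Route 1 ($137k), Harbor→Route 4 ($135k), Larkspur→Route 6 ($122k), Ember→Route 7 ($31k) — total 137+135+122+31 = $425k.
Next-best assignment: Iris→Route 7, Harbor→Route 4, Larkspur→Route 6, Ember→Route 1 = $378k.
Swapping Larkspur↔Iris (Larkspur→Route 1 $45k, Iris→Route 6 $66k) loses 148.
Checked against all permutations: $425k is optimal.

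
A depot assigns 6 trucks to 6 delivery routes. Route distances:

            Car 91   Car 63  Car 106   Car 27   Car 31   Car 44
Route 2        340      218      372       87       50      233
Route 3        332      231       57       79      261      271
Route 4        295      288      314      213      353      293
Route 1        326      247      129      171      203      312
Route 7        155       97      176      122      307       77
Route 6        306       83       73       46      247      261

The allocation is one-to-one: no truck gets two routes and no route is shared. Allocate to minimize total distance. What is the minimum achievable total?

Treat this as an assignment problem: match each truck to one route.
Optimal: Car 91→Route 4 (295 km), Car 63→Route 6 (83 km), Car 106→Route 1 (129 km), Car 27→Route 3 (79 km), Car 31→Route 2 (50 km), Car 44→Route 7 (77 km) — total 295+83+129+79+50+77 = 713 km.
Min-entry greedy (repeatedly take the single cheapest remaining cell) gives 772 km, worse by 59.
Next-best assignment: Car 91→Route 4, Car 63→Route 6, Car 106→Route 3, Car 27→Route 1, Car 31→Route 2, Car 44→Route 7 = 733 km.
Checked against all permutations: 713 km is optimal.

Min total: 713 km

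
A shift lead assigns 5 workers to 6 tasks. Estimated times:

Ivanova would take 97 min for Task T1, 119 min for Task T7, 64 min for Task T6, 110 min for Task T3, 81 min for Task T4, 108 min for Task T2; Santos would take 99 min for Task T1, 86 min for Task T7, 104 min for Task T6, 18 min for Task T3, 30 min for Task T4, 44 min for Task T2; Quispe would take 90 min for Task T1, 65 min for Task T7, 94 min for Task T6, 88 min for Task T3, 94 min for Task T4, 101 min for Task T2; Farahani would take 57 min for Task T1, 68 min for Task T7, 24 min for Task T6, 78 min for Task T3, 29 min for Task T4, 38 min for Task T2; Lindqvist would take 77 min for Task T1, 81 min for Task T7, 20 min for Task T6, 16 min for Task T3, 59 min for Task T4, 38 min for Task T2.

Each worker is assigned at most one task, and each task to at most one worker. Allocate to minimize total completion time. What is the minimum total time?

This is the linear assignment problem.
Optimal: Ivanova→Task T6 (64 min), Santos→Task T4 (30 min), Quispe→Task T7 (65 min), Farahani→Task T2 (38 min), Lindqvist→Task T3 (16 min) — total 64+30+65+38+16 = 213 min.
Next-best assignment: Ivanova→Task T6, Santos→Task T3, Quispe→Task T7, Farahani→Task T4, Lindqvist→Task T2 = 214 min.

Minimum total: 213 min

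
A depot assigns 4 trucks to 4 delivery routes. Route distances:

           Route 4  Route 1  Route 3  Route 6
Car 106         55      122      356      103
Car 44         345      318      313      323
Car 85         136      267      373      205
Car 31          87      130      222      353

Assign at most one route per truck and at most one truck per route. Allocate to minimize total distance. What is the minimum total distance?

Treat this as an assignment problem: match each truck to one route.
Optimal: Car 106→Route 6 (103 km), Car 44→Route 3 (313 km), Car 85→Route 4 (136 km), Car 31→Route 1 (130 km) — total 103+313+136+130 = 682 km.
Column-greedy (each route in turn goes to its cheapest remaining truck) gives 703 km, worse by 21.

Minimum total: 682 km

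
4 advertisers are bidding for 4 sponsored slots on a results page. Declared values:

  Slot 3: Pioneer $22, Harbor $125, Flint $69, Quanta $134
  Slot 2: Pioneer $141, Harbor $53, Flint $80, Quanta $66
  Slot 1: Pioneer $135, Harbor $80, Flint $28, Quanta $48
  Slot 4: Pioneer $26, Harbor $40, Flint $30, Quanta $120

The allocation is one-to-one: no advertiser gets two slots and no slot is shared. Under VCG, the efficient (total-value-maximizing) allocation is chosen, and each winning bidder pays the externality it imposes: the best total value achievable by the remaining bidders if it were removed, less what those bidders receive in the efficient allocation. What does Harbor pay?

Harbor pays $14.

Efficient allocation: Pioneer→Slot 1 ($135), Harbor→Slot 3 ($125), Flint→Slot 2 ($80), Quanta→Slot 4 ($120); total welfare W = $460.
Harbor receives Slot 3 at value $125, so the others get W − 125 = $335.
Without Harbor: best allocation of the remaining 3 bidders over all 4 slots is Pioneer→Slot 1 ($135), Flint→Slot 2 ($80), Quanta→Slot 3 ($134), total $349.
VCG payment = (others' best without Harbor) − (others' welfare with Harbor) = 349 − 335 = $14.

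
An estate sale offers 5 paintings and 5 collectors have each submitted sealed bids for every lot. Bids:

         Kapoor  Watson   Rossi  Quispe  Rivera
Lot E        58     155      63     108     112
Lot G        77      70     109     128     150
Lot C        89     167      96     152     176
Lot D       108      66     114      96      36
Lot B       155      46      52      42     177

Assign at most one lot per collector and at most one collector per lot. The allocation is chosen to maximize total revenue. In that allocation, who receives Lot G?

Quispe receives Lot G.

Optimal: Kapoor→Lot B ($155), Watson→Lot E ($155), Rossi→Lot D ($114), Quispe→Lot G ($128), Rivera→Lot C ($176) — total 155+155+114+128+176 = $728.
Row-greedy (each collector in turn takes its best remaining lot) gives $676, worse by 52.
Swapping Rivera↔Rossi (Rivera→Lot D $36, Rossi→Lot C $96) loses 158.
No other one-to-one assignment exceeds $728.
Quispe's own top lot is Lot C ($152), but forcing Quispe→Lot C and reassigning the rest optimally gives only $726 — worse by 2.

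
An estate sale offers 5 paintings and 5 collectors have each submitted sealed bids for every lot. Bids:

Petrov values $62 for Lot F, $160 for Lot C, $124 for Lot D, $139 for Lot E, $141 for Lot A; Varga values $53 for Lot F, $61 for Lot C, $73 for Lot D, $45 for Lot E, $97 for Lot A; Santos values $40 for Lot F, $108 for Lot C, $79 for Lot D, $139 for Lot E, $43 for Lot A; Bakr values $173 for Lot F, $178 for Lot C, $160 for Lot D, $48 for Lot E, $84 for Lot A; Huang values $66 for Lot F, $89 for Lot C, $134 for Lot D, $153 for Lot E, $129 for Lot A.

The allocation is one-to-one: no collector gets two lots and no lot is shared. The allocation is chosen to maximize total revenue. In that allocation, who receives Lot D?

Treat this as an assignment problem: match each collector to one lot.
Optimal: Petrov→Lot C ($160), Varga→Lot A ($97), Santos→Lot E ($139), Bakr→Lot F ($173), Huang→Lot D ($134) — total 160+97+139+173+134 = $703.
Max-entry greedy (repeatedly take the single best remaining cell) gives $604, worse by 99.
Huang's own top lot is Lot E ($153), but forcing Huang→Lot E and reassigning the rest optimally gives only $662 — worse by 41.

Huang receives Lot D.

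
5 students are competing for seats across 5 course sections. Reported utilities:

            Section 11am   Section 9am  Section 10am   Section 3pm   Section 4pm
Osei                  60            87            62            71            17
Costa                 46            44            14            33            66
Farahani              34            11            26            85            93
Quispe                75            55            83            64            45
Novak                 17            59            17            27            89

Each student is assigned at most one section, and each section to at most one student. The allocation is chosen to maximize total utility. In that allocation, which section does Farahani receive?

Optimal: Osei→Section 9am (87 points), Costa→Section 11am (46 points), Farahani→Section 3pm (85 points), Quispe→Section 10am (83 points), Novak→Section 4pm (89 points) — total 87+46+85+83+89 = 390 points.
Row-greedy (each student in turn takes its best remaining section) gives 338 points, worse by 52.
No other one-to-one assignment exceeds 390 points.
Farahani's own top section is Section 4pm (93 points), but forcing Farahani→Section 4pm and reassigning the rest optimally gives only 352 points — worse by 38.

Farahani receives Section 3pm.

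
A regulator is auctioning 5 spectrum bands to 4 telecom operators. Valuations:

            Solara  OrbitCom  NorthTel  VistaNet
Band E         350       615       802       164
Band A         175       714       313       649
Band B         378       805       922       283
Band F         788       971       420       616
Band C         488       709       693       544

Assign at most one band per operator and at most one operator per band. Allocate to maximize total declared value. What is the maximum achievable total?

Max total: $3068M

Optimal: Solara→Band F ($788M), OrbitCom→Band C ($709M), NorthTel→Band B ($922M), VistaNet→Band A ($649M) — total 788+709+922+649 = $3068M.
Row-greedy (each operator in turn takes its best remaining band) gives $3044M, worse by 24.
Checked against all permutations: $3068M is optimal.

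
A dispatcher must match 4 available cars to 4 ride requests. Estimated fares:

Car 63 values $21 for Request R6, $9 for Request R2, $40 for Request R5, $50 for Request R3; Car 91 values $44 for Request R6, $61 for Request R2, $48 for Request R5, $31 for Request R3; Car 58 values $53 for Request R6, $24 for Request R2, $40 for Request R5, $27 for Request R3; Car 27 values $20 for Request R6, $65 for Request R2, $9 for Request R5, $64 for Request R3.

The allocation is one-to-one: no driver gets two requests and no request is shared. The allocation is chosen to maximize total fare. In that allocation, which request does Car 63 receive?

Car 63 receives Request R5.

Optimal: Car 63→Request R5 ($40), Car 91→Request R2 ($61), Car 58→Request R6 ($53), Car 27→Request R3 ($64) — total 40+61+53+64 = $218.
Max-entry greedy (repeatedly take the single best remaining cell) gives $216, worse by 2.
Every other assignment is strictly worse.
Car 63's own top request is Request R3 ($50), but forcing Car 63→Request R3 and reassigning the rest optimally gives only $216 — worse by 2.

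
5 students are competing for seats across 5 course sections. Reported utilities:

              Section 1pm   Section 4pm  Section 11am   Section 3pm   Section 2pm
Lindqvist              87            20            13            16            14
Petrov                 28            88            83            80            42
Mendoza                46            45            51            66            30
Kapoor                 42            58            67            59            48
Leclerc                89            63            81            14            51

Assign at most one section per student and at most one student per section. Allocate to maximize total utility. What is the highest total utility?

Optimal: Lindqvist→Section 1pm (87 points), Petrov→Section 4pm (88 points), Mendoza→Section 3pm (66 points), Kapoor→Section 2pm (48 points), Leclerc→Section 11am (81 points) — total 87+88+66+48+81 = 370 points.
Column-greedy (each section in turn goes to its best remaining student) gives 324 points, worse by 46.
Swapping Lindqvist↔Mendoza (Lindqvist→Section 3pm 16 points, Mendoza→Section 1pm 46 points) loses 91.

Maximum total: 370 points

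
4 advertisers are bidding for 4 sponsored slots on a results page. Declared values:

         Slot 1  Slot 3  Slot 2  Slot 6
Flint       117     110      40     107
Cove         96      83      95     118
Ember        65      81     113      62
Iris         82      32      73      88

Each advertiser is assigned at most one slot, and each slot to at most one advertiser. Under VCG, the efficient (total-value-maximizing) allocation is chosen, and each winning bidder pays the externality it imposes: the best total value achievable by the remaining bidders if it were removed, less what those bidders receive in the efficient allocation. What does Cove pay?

Cove pays $13.

Efficient allocation: Flint→Slot 3 ($110), Cove→Slot 6 ($118), Ember→Slot 2 ($113), Iris→Slot 1 ($82); total welfare W = $423.
Cove receives Slot 6 at value $118, so the others get W − 118 = $305.
Without Cove: best allocation of the remaining 3 bidders over all 4 slots is Flint→Slot 1 ($117), Ember→Slot 2 ($113), Iris→Slot 6 ($88), total $318.
VCG payment = (others' best without Cove) − (others' welfare with Cove) = 318 − 305 = $13.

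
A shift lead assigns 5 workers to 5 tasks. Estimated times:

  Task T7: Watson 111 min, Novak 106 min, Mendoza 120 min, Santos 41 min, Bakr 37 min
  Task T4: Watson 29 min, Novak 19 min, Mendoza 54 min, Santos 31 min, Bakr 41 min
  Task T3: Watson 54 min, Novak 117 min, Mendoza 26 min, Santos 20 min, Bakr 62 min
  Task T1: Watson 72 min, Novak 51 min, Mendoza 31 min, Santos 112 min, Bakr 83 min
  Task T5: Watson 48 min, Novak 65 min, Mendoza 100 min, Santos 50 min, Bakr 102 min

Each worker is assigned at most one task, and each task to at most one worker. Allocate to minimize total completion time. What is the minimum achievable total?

This is the linear assignment problem.
Optimal: Watson→Task T5 (48 min), Novak→Task T4 (19 min), Mendoza→Task T1 (31 min), Santos→Task T3 (20 min), Bakr→Task T7 (37 min) — total 48+19+31+20+37 = 155 min.
No other one-to-one assignment undercuts 155 min.

Minimum total: 155 min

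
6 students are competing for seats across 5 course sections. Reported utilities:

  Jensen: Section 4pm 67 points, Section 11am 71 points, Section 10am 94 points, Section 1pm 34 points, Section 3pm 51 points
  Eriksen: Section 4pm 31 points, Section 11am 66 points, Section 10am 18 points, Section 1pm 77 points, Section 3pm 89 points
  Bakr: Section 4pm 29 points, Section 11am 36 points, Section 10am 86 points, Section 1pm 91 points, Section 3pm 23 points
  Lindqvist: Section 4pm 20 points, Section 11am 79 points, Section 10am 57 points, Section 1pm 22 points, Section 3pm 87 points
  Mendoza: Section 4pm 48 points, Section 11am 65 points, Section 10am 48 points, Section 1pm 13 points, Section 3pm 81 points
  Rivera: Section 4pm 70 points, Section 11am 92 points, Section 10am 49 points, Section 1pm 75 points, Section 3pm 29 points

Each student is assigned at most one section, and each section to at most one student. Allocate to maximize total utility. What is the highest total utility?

This is the linear assignment problem.
Optimal: Rivera→Section 4pm (70 points), Lindqvist→Section 11am (79 points), Jensen→Section 10am (94 points), Bakr→Section 1pm (91 points), Eriksen→Section 3pm (89 points) — total 70+79+94+91+89 = 423 points.
Row-greedy (each student in turn takes its best remaining section) gives 401 points, worse by 22.

Maximum total: 423 points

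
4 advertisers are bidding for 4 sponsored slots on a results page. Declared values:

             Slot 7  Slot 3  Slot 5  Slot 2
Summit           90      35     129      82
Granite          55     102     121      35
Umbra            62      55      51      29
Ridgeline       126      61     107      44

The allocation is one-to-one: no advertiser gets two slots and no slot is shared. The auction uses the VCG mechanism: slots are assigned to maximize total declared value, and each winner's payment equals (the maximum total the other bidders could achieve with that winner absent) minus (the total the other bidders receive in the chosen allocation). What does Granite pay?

Efficient allocation: Summit→Slot 5 ($129), Granite→Slot 3 ($102), Umbra→Slot 2 ($29), Ridgeline→Slot 7 ($126); total welfare W = $386.
Granite receives Slot 3 at value $102, so the others get W − 102 = $284.
Without Granite: best allocation of the remaining 3 bidders over all 4 slots is Summit→Slot 5 ($129), Umbra→Slot 3 ($55), Ridgeline→Slot 7 ($126), total $310.
VCG payment = (others' best without Granite) − (others' welfare with Granite) = 310 − 284 = $26.

Granite pays $26.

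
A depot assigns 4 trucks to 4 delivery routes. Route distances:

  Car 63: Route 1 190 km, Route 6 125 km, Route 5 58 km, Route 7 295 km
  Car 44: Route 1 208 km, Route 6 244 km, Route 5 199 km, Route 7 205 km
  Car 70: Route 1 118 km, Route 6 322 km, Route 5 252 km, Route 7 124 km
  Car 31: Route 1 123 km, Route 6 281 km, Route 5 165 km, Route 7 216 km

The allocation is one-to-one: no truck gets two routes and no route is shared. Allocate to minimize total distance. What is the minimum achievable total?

This is a one-to-one assignment (minimum-cost bipartite matching).
Optimal: Car 63→Route 5 (58 km), Car 44→Route 6 (244 km), Car 70→Route 7 (124 km), Car 31→Route 1 (123 km) — total 58+244+124+123 = 549 km.
Column-greedy (each route in turn goes to its cheapest remaining truck) gives 613 km, worse by 64.
Next-best assignment: Car 63→Route 6, Car 44→Route 5, Car 70→Route 7, Car 31→Route 1 = 571 km.
Every other assignment is strictly worse.

Min total: 549 km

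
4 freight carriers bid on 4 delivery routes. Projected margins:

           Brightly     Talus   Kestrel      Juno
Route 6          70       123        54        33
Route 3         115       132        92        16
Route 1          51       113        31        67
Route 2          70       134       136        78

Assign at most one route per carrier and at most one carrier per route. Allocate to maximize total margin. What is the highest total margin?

Optimal: Brightly→Route 3 ($115k), Talus→Route 6 ($123k), Kestrel→Route 2 ($136k), Juno→Route 1 ($67k) — total 115+123+136+67 = $441k.
Row-greedy (each carrier in turn takes its best remaining route) gives $370k, worse by 71.
Swapping Kestrel↔Juno (Kestrel→Route 1 $31k, Juno→Route 2 $78k) loses 94.

Maximum total: $441k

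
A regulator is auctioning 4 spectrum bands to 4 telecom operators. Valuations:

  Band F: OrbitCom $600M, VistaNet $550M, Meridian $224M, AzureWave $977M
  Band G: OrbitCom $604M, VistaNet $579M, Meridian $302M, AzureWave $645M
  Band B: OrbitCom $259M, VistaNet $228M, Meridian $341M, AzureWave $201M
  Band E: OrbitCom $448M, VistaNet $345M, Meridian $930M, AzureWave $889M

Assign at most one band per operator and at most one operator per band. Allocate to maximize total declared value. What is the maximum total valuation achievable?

This is a one-to-one assignment (maximum-weight bipartite matching).
Optimal: OrbitCom→Band B ($259M), VistaNet→Band G ($579M), Meridian→Band E ($930M), AzureWave→Band F ($977M) — total 259+579+930+977 = $2745M.

Maximum total: $2745M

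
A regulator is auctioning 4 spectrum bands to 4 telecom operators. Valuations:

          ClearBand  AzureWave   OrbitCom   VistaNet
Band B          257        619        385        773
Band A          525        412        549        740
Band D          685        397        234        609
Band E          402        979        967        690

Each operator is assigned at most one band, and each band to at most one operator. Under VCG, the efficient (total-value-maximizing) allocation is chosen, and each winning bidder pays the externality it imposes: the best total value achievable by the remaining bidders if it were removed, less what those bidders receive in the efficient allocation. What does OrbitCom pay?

Efficient allocation: ClearBand→Band D ($685M), AzureWave→Band B ($619M), OrbitCom→Band E ($967M), VistaNet→Band A ($740M); total welfare W = $3011M.
OrbitCom receives Band E at value $967M, so the others get W − 967 = $2044M.
Without OrbitCom: best allocation of the remaining 3 bidders over all 4 bands is ClearBand→Band D ($685M), AzureWave→Band E ($979M), VistaNet→Band B ($773M), total $2437M.
VCG payment = (others' best without OrbitCom) − (others' welfare with OrbitCom) = 2437 − 2044 = $393M.

OrbitCom pays $393M.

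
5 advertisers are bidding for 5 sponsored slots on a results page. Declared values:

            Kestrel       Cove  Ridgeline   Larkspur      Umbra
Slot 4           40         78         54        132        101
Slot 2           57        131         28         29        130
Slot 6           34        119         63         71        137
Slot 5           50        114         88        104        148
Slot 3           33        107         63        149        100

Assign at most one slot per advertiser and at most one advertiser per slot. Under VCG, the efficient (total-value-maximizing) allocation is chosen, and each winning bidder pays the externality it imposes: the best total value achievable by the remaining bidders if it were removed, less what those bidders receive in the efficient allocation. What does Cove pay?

Efficient allocation: Kestrel→Slot 4 ($40), Cove→Slot 2 ($131), Ridgeline→Slot 5 ($88), Larkspur→Slot 3 ($149), Umbra→Slot 6 ($137); total welfare W = $545.
Cove receives Slot 2 at value $131, so the others get W − 131 = $414.
Without Cove: best allocation of the remaining 4 bidders over all 5 slots is Kestrel→Slot 2 ($57), Ridgeline→Slot 5 ($88), Larkspur→Slot 3 ($149), Umbra→Slot 6 ($137), total $431.
VCG payment = (others' best without Cove) − (others' welfare with Cove) = 431 − 414 = $17.

Cove pays $17.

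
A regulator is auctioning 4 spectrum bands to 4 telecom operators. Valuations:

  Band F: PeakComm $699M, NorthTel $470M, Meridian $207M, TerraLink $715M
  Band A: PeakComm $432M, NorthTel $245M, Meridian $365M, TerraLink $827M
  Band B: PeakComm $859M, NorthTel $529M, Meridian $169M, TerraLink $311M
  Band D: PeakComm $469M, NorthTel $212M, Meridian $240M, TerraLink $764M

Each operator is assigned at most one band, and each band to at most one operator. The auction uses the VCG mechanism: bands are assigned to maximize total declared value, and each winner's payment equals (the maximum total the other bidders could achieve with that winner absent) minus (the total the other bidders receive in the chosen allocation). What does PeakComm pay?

PeakComm pays $59M.

Efficient allocation: PeakComm→Band B ($859M), NorthTel→Band F ($470M), Meridian→Band A ($365M), TerraLink→Band D ($764M); total welfare W = $2458M.
PeakComm receives Band B at value $859M, so the others get W − 859 = $1599M.
Without PeakComm: best allocation of the remaining 3 bidders over all 4 bands is NorthTel→Band B ($529M), Meridian→Band A ($365M), TerraLink→Band D ($764M), total $1658M.
VCG payment = (others' best without PeakComm) − (others' welfare with PeakComm) = 1658 − 1599 = $59M.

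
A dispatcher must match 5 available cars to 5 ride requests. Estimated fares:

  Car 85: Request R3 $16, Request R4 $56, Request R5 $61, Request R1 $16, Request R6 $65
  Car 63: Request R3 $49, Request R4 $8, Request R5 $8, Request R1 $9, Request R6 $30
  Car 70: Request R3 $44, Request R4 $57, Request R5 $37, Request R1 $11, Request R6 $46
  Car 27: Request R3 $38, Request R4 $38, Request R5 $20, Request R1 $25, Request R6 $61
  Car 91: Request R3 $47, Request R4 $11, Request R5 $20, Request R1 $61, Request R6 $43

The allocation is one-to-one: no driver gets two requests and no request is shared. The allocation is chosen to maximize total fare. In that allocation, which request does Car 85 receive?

Optimal: Car 85→Request R5 ($61), Car 63→Request R3 ($49), Car 70→Request R4 ($57), Car 27→Request R6 ($61), Car 91→Request R1 ($61) — total 61+49+57+61+61 = $289.
Max-entry greedy (repeatedly take the single best remaining cell) gives $252, worse by 37.
Checked against all permutations: $289 is optimal.
Car 85's own top request is Request R6 ($65), but forcing Car 85→Request R6 and reassigning the rest optimally gives only $252 — worse by 37.

Car 85 receives Request R5.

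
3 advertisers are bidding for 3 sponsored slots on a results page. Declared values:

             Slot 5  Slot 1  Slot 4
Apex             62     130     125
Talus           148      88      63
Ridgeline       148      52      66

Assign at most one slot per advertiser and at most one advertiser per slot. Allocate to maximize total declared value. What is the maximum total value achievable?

Maximum total: $361

Optimal: Apex→Slot 4 ($125), Talus→Slot 1 ($88), Ridgeline→Slot 5 ($148) — total 125+88+148 = $361.
Column-greedy (each slot in turn goes to its best remaining advertiser) gives $344, worse by 17.
Next-best assignment: Apex→Slot 1, Talus→Slot 5, Ridgeline→Slot 4 = $344.
No other one-to-one assignment exceeds $361.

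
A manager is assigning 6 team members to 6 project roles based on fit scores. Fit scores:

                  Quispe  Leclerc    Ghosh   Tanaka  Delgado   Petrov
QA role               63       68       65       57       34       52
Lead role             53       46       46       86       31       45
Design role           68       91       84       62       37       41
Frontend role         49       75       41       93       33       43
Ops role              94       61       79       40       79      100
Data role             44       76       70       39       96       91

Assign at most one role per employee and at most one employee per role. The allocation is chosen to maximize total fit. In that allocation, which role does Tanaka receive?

Tanaka receives Lead role.

Optimal: Quispe→QA role (63 pts), Leclerc→Frontend role (75 pts), Ghosh→Design role (84 pts), Tanaka→Lead role (86 pts), Delgado→Data role (96 pts), Petrov→Ops role (100 pts) — total 63+75+84+86+96+100 = 504 pts.
Column-greedy (each role in turn goes to its best remaining employee) gives 483 pts, worse by 21.
Swapping Quispe↔Tanaka (Quispe→Lead role 53 pts, Tanaka→QA role 57 pts) loses 39.
Tanaka's own top role is Frontend role (93 pts), but forcing Tanaka→Frontend role and reassigning the rest optimally gives only 498 pts — worse by 6.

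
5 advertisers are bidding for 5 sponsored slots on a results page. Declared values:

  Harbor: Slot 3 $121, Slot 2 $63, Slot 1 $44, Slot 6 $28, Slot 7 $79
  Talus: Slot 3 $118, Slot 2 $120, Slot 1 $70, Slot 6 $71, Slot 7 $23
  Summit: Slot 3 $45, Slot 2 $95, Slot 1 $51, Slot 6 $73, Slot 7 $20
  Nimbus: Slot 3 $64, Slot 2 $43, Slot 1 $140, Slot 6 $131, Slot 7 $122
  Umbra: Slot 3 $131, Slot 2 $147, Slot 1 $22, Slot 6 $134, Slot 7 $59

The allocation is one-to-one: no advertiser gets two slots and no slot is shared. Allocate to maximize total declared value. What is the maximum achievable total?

Maximum total: $566

Optimal: Harbor→Slot 7 ($79), Talus→Slot 3 ($118), Summit→Slot 2 ($95), Nimbus→Slot 1 ($140), Umbra→Slot 6 ($134) — total 79+118+95+140+134 = $566.
Next-best assignment: Harbor→Slot 7, Talus→Slot 3, Summit→Slot 6, Nimbus→Slot 1, Umbra→Slot 2 = $557.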